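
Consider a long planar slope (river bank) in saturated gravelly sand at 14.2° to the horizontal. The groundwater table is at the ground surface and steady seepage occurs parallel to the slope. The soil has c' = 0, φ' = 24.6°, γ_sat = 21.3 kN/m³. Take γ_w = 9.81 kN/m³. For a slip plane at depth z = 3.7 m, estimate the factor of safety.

FS = 0.98

With seepage parallel to the slope and the water table at the surface, the effective normal stress on the slip plane uses the buoyant unit weight γ' = γ_sat − γ_w while the driving shear stress uses γ_sat:
FS = [c' + γ' z cos²β tanφ'] / [γ_sat z sinβ cosβ]
(For c' = 0 this reduces to FS = (γ'/γ_sat)·tanφ'/tanβ.)
γ' = 21.3 − 9.81 = 11.49 kN/m³
Numerator = 0.0 + 11.49·3.7·cos²14.2°·tan24.6° = 0.0 + 11.49·3.7·0.9398·0.4578 = 18.293 kPa
Denominator = 21.3·3.7·sin14.2°·cos14.2° = 21.3·3.7·0.2453·0.9694 = 18.742 kPa
FS = 18.293 / 18.742 = 0.976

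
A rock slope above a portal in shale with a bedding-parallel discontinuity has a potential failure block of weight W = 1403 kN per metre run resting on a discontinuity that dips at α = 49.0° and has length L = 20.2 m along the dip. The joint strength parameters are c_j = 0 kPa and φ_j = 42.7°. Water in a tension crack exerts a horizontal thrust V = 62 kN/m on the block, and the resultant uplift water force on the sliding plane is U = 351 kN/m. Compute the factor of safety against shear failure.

Resolving the block weight along and normal to the plane and applying the Mohr–Coulomb strength on the joint:
N' = W cosα − U − V sinα = 1403·cos49.0° − 351 − 62·sin49.0° = 522.7 kN/m
Driving force T = W sinα + V cosα = 1403·sin49.0° + 62·cos49.0° = 1099.5 kN/m
Resisting force R = c_j·L + N'·tanφ_j = 0·20.2 + 522.7·tan42.7° = 0.0 + 482.3 = 482.3 kN/m
FS = R / T = 482.3 / 1099.5 = 0.439

FS = 0.44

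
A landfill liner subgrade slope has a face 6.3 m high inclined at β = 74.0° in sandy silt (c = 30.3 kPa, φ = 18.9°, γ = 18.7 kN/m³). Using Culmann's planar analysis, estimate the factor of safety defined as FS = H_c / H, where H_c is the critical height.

H_c = (4c/γ) · sinβ cosφ / [1 − cos(β − φ)]
    = (4·30.3/18.7) · sin74.0°·cos18.9° / [1 − cos55.1°]
    = 6.481 · 0.9094 / 0.4279 = 13.78 m
FS = H_c / H = 13.78 / 6.3 = 2.187

FS = 2.19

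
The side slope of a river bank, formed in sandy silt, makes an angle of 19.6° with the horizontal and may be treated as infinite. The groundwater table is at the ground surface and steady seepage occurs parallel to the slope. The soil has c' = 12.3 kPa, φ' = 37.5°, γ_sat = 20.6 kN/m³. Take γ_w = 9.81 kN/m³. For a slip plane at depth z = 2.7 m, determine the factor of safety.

With seepage parallel to the slope and the water table at the surface, the effective normal stress on the slip plane uses the buoyant unit weight γ' = γ_sat − γ_w while the driving shear stress uses γ_sat:
FS = [c' + γ' z cos²β tanφ'] / [γ_sat z sinβ cosβ]
γ' = 20.6 − 9.81 = 10.79 kN/m³
Numerator = 12.3 + 10.79·2.7·cos²19.6°·tan37.5° = 12.3 + 10.79·2.7·0.8875·0.7673 = 32.139 kPa
Denominator = 20.6·2.7·sin19.6°·cos19.6° = 20.6·2.7·0.3355·0.9421 = 17.577 kPa
FS = 32.139 / 17.577 = 1.828

FS = 1.83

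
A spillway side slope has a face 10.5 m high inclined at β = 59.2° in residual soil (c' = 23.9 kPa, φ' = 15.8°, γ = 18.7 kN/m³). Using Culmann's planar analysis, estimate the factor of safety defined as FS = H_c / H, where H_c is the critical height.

FS = 1.47

H_c = (4c'/γ) · sinβ cosφ' / [1 − cos(β − φ')]
    = (4·23.9/18.7) · sin59.2°·cos15.8° / [1 − cos43.4°]
    = 5.112 · 0.8265 / 0.2734 = 15.45 m
FS = H_c / H = 15.45 / 10.5 = 1.472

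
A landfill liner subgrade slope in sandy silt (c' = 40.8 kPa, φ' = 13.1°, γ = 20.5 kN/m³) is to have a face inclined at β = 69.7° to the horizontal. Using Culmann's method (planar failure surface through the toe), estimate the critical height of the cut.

H_c = 16.18 m

Culmann's analysis gives the critical failure plane at α_cr = (β + φ')/2 = (69.7 + 13.1)/2 = 41.4°, and the critical height
H_c = (4c'/γ) · sinβ cosφ' / [1 − cos(β − φ')]
    = (4·40.8/20.5) · sin69.7°·cos13.1° / [1 − cos(56.6°)]
    = 7.961 · 0.9379·0.9740 / [1 − 0.5505]
    = 7.961 · 0.9135 / 0.4495
    = 16.18 m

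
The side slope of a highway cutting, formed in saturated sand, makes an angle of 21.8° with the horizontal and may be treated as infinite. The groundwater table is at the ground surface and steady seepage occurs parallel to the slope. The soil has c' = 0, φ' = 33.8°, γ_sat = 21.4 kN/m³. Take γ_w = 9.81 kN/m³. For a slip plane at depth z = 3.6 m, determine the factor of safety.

FS = 0.91

With seepage parallel to the slope and the water table at the surface, the effective normal stress on the slip plane uses the buoyant unit weight γ' = γ_sat − γ_w while the driving shear stress uses γ_sat:
FS = [c' + γ' z cos²β tanφ'] / [γ_sat z sinβ cosβ]
(For c' = 0 this reduces to FS = (γ'/γ_sat)·tanφ'/tanβ.)
γ' = 21.4 − 9.81 = 11.59 kN/m³
Numerator = 0.0 + 11.59·3.6·cos²21.8°·tan33.8° = 0.0 + 11.59·3.6·0.8621·0.6694 = 24.080 kPa
Denominator = 21.4·3.6·sin21.8°·cos21.8° = 21.4·3.6·0.3714·0.9285 = 26.564 kPa
FS = 24.080 / 26.564 = 0.906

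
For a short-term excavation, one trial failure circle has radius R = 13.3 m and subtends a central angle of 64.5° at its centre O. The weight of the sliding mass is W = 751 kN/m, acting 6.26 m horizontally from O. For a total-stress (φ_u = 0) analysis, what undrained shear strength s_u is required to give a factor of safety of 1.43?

FS = s_u·L_a·R / (W·d), so s_u = FS·W·d / (L_a·R).
Arc length L_a = R·θ = 13.3·(64.5°·π/180) = 13.3·1.1257 = 14.97 m
s_u = 1.43·751·6.26 / (14.97·13.3) = 6722.8 / 199.13 = 33.76 kPa

s_u = 33.8 kPa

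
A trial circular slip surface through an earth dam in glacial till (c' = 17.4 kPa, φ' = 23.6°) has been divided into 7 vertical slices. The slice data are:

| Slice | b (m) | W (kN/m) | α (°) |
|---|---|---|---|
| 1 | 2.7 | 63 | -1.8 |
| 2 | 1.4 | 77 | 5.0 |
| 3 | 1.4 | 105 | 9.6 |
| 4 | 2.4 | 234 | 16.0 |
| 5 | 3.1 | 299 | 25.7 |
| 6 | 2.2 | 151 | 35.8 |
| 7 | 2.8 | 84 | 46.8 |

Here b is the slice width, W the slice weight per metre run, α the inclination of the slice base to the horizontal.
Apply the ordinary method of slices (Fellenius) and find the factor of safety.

FS = 1.96

Ordinary method of slices: FS = Σ[c'·Δl_i + (W_i cosα_i)·tanφ'] / Σ W_i sinα_i, with Δl_i = b_i / cosα_i.
Slice 1: Δl = 2.7/cos(-1.8°) = 2.701 m; N'_1 = 63·cos(-1.8°) = 63.0; c'Δl = 47.00; W sinα = -2.0
Slice 2: Δl = 1.4/cos5.0° = 1.405 m; N'_2 = 77·cos5.0° = 76.7; c'Δl = 24.45; W sinα = 6.7
Slice 3: Δl = 1.4/cos9.6° = 1.420 m; N'_3 = 105·cos9.6° = 103.5; c'Δl = 24.71; W sinα = 17.5
Slice 4: Δl = 2.4/cos16.0° = 2.497 m; N'_4 = 234·cos16.0° = 224.9; c'Δl = 43.44; W sinα = 64.5
Slice 5: Δl = 3.1/cos25.7° = 3.440 m; N'_5 = 299·cos25.7° = 269.4; c'Δl = 59.86; W sinα = 129.7
Slice 6: Δl = 2.2/cos35.8° = 2.712 m; N'_6 = 151·cos35.8° = 122.5; c'Δl = 47.20; W sinα = 88.3
Slice 7: Δl = 2.8/cos46.8° = 4.090 m; N'_7 = 84·cos46.8° = 57.5; c'Δl = 71.17; W sinα = 61.2
Σc'Δl = 317.8 kN/m; ΣN' = 917.5 kN/m; ΣW sinα = 366.0 kN/m
Resisting = 317.8 + 917.5·tan23.6° = 317.8 + 400.9 = 718.7 kN/m
FS = 718.7 / 366.0 = 1.964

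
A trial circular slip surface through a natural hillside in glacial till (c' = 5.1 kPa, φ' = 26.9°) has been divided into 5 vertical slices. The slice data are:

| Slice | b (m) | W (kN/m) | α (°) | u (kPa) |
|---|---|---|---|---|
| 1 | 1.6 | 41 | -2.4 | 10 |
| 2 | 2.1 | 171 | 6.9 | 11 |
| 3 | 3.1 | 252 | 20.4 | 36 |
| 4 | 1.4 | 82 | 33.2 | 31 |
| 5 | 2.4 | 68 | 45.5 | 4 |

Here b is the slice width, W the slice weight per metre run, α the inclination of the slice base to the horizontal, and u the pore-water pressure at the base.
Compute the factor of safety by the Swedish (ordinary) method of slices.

Ordinary method of slices: FS = Σ[c'·Δl_i + (W_i cosα_i − u_i·Δl_i)·tanφ'] / Σ W_i sinα_i, with Δl_i = b_i / cosα_i.
Slice 1: Δl = 1.6/cos(-2.4°) = 1.601 m; N'_1 = 41·cos(-2.4°) − 10·1.601 = 24.9; c'Δl = 8.17; W sinα = -1.7
Slice 2: Δl = 2.1/cos6.9° = 2.115 m; N'_2 = 171·cos6.9° − 11·2.115 = 146.5; c'Δl = 10.79; W sinα = 20.5
Slice 3: Δl = 3.1/cos20.4° = 3.307 m; N'_3 = 252·cos20.4° − 36·3.307 = 117.1; c'Δl = 16.87; W sinα = 87.8
Slice 4: Δl = 1.4/cos33.2° = 1.673 m; N'_4 = 82·cos33.2° − 31·1.673 = 16.7; c'Δl = 8.53; W sinα = 44.9
Slice 5: Δl = 2.4/cos45.5° = 3.424 m; N'_5 = 68·cos45.5° − 4·3.424 = 34.0; c'Δl = 17.46; W sinα = 48.5
Σc'Δl = 61.8 kN/m; ΣN' = 339.3 kN/m; ΣW sinα = 200.1 kN/m
Resisting = 61.8 + 339.3·tan26.9° = 61.8 + 172.1 = 233.9 kN/m
FS = 233.9 / 200.1 = 1.169

FS = 1.17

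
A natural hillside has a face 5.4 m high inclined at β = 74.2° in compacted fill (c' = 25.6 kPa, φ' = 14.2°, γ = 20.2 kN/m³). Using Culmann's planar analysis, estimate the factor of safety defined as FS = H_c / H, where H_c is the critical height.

FS = 1.75

H_c = (4c'/γ) · sinβ cosφ' / [1 − cos(β − φ')]
    = (4·25.6/20.2) · sin74.2°·cos14.2° / [1 − cos60.0°]
    = 5.069 · 0.9328 / 0.5000 = 9.46 m
FS = H_c / H = 9.46 / 5.4 = 1.751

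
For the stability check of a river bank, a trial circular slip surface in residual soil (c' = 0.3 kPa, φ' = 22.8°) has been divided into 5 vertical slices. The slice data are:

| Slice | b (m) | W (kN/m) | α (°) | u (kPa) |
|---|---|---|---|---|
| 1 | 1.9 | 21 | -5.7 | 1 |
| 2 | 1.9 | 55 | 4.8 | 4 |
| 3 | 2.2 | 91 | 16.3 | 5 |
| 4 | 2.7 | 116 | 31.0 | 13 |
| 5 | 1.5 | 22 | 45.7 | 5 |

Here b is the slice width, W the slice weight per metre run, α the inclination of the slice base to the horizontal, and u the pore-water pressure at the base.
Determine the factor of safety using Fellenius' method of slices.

Ordinary method of slices: FS = Σ[c'·Δl_i + (W_i cosα_i − u_i·Δl_i)·tanφ'] / Σ W_i sinα_i, with Δl_i = b_i / cosα_i.
Slice 1: Δl = 1.9/cos(-5.7°) = 1.909 m; N'_1 = 21·cos(-5.7°) − 1·1.909 = 19.0; c'Δl = 0.57; W sinα = -2.1
Slice 2: Δl = 1.9/cos4.8° = 1.907 m; N'_2 = 55·cos4.8° − 4·1.907 = 47.2; c'Δl = 0.57; W sinα = 4.6
Slice 3: Δl = 2.2/cos16.3° = 2.292 m; N'_3 = 91·cos16.3° − 5·2.292 = 75.9; c'Δl = 0.69; W sinα = 25.5
Slice 4: Δl = 2.7/cos31.0° = 3.150 m; N'_4 = 116·cos31.0° − 13·3.150 = 58.5; c'Δl = 0.94; W sinα = 59.7
Slice 5: Δl = 1.5/cos45.7° = 2.148 m; N'_5 = 22·cos45.7° − 5·2.148 = 4.6; c'Δl = 0.64; W sinα = 15.7
Σc'Δl = 3.4 kN/m; ΣN' = 205.2 kN/m; ΣW sinα = 103.5 kN/m
Resisting = 3.4 + 205.2·tan22.8° = 3.4 + 86.2 = 89.7 kN/m
FS = 89.7 / 103.5 = 0.866

FS = 0.87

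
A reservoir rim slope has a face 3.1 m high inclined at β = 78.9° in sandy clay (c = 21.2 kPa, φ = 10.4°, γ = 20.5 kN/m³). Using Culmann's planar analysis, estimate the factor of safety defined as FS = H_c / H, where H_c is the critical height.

H_c = (4c/γ) · sinβ cosφ / [1 − cos(β − φ)]
    = (4·21.2/20.5) · sin78.9°·cos10.4° / [1 − cos68.5°]
    = 4.137 · 0.9652 / 0.6335 = 6.30 m
FS = H_c / H = 6.30 / 3.1 = 2.033

FS = 2.03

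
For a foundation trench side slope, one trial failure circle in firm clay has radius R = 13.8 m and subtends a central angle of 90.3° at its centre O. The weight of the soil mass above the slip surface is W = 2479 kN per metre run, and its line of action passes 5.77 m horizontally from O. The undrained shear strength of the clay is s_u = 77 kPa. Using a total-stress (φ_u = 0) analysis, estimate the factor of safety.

FS = 1.62

Taking moments about the centre O, the resisting moment is provided by the undrained shear strength acting along the arc:
Arc length L_a = R·θ = 13.8·(90.3°·π/180) = 13.8·1.5760 = 21.75 m
M_R = s_u·L_a·R = 77·21.75·13.8 = 23110.7 kN·m/m
M_D = W·d = 2479·5.77 = 14303.8 kN·m/m
FS = M_R / M_D = 23110.7 / 14303.8 = 1.616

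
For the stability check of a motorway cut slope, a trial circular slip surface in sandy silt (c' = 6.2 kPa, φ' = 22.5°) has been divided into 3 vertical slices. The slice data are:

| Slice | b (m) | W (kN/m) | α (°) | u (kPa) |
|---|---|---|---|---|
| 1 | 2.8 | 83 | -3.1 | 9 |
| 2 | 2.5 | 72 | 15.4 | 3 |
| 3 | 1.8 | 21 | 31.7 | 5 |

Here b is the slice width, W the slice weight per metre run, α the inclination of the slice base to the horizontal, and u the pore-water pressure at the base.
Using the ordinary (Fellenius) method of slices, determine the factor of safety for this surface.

Ordinary method of slices: FS = Σ[c'·Δl_i + (W_i cosα_i − u_i·Δl_i)·tanφ'] / Σ W_i sinα_i, with Δl_i = b_i / cosα_i.
Slice 1: Δl = 2.8/cos(-3.1°) = 2.804 m; N'_1 = 83·cos(-3.1°) − 9·2.804 = 57.6; c'Δl = 17.39; W sinα = -4.5
Slice 2: Δl = 2.5/cos15.4° = 2.593 m; N'_2 = 72·cos15.4° − 3·2.593 = 61.6; c'Δl = 16.08; W sinα = 19.1
Slice 3: Δl = 1.8/cos31.7° = 2.116 m; N'_3 = 21·cos31.7° − 5·2.116 = 7.3; c'Δl = 13.12; W sinα = 11.0
Σc'Δl = 46.6 kN/m; ΣN' = 126.6 kN/m; ΣW sinα = 25.7 kN/m
Resisting = 46.6 + 126.6·tan22.5° = 46.6 + 52.4 = 99.0 kN/m
FS = 99.0 / 25.7 = 3.857

FS = 3.86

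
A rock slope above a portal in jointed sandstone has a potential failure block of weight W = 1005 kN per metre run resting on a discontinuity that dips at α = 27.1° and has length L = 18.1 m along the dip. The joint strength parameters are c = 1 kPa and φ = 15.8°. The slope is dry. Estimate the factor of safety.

FS = 0.59

Resolving the block weight along and normal to the plane and applying the Mohr–Coulomb strength on the joint:
N' = W cosα = 1005·cos27.1° = 894.7 kN/m
Driving force T = W sinα = 1005·sin27.1° = 457.8 kN/m
Resisting force R = c·L + N'·tanφ = 1·18.1 + 894.7·tan15.8° = 18.1 + 253.2 = 271.3 kN/m
FS = R / T = 271.3 / 457.8 = 0.593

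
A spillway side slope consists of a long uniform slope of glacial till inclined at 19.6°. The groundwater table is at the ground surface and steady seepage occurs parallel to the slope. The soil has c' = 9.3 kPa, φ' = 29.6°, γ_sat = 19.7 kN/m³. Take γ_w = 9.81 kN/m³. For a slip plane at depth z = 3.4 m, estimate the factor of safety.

FS = 1.24

With seepage parallel to the slope and the water table at the surface, the effective normal stress on the slip plane uses the buoyant unit weight γ' = γ_sat − γ_w while the driving shear stress uses γ_sat:
FS = [c' + γ' z cos²β tanφ'] / [γ_sat z sinβ cosβ]
γ' = 19.7 − 9.81 = 9.89 kN/m³
Numerator = 9.3 + 9.89·3.4·cos²19.6°·tan29.6° = 9.3 + 9.89·3.4·0.8875·0.5681 = 26.253 kPa
Denominator = 19.7·3.4·sin19.6°·cos19.6° = 19.7·3.4·0.3355·0.9421 = 21.167 kPa
FS = 26.253 / 21.167 = 1.240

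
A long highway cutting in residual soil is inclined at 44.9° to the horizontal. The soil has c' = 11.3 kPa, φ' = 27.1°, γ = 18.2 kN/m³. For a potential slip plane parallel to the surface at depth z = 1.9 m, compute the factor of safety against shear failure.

FS = 1.17

For an infinite slope with a slip plane parallel to the surface (no pore pressure): FS = [c' + γz cos²β tanφ'] / [γz sinβ cosβ].
γz = 18.2·1.9 = 34.58 kN/m²
Numerator = 11.3 + 34.58·cos²44.9°·tan27.1° = 11.3 + 34.58·0.5017·0.5117 = 20.179 kPa
Denominator = 34.58·sin44.9°·cos44.9° = 34.58·0.7059·0.7083 = 17.290 kPa
FS = 20.179 / 17.290 = 1.167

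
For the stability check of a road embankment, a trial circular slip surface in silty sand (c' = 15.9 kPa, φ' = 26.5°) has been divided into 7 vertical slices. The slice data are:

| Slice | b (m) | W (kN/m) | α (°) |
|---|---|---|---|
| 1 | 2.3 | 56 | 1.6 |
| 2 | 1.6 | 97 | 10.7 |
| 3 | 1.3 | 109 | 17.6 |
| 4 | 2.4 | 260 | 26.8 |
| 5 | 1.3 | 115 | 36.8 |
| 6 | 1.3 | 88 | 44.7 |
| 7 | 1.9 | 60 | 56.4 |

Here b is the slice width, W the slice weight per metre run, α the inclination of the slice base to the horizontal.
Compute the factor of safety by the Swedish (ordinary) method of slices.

FS = 1.63

Ordinary method of slices: FS = Σ[c'·Δl_i + (W_i cosα_i)·tanφ'] / Σ W_i sinα_i, with Δl_i = b_i / cosα_i.
Slice 1: Δl = 2.3/cos1.6° = 2.301 m; N'_1 = 56·cos1.6° = 56.0; c'Δl = 36.58; W sinα = 1.6
Slice 2: Δl = 1.6/cos10.7° = 1.628 m; N'_2 = 97·cos10.7° = 95.3; c'Δl = 25.89; W sinα = 18.0
Slice 3: Δl = 1.3/cos17.6° = 1.364 m; N'_3 = 109·cos17.6° = 103.9; c'Δl = 21.69; W sinα = 33.0
Slice 4: Δl = 2.4/cos26.8° = 2.689 m; N'_4 = 260·cos26.8° = 232.1; c'Δl = 42.75; W sinα = 117.2
Slice 5: Δl = 1.3/cos36.8° = 1.624 m; N'_5 = 115·cos36.8° = 92.1; c'Δl = 25.81; W sinα = 68.9
Slice 6: Δl = 1.3/cos44.7° = 1.829 m; N'_6 = 88·cos44.7° = 62.6; c'Δl = 29.08; W sinα = 61.9
Slice 7: Δl = 1.9/cos56.4° = 3.433 m; N'_7 = 60·cos56.4° = 33.2; c'Δl = 54.59; W sinα = 50.0
Σc'Δl = 236.4 kN/m; ΣN' = 675.1 kN/m; ΣW sinα = 350.5 kN/m
Resisting = 236.4 + 675.1·tan26.5° = 236.4 + 336.6 = 573.0 kN/m
FS = 573.0 / 350.5 = 1.635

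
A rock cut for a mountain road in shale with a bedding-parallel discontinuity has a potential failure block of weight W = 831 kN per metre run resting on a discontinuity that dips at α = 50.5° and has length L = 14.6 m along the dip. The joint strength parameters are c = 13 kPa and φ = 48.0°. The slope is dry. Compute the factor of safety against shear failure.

Resolving the block weight along and normal to the plane and applying the Mohr–Coulomb strength on the joint:
N' = W cosα = 831·cos50.5° = 528.6 kN/m
Driving force T = W sinα = 831·sin50.5° = 641.2 kN/m
Resisting force R = c·L + N'·tanφ = 13·14.6 + 528.6·tan48.0° = 189.8 + 587.0 = 776.8 kN/m
FS = R / T = 776.8 / 641.2 = 1.212

FS = 1.21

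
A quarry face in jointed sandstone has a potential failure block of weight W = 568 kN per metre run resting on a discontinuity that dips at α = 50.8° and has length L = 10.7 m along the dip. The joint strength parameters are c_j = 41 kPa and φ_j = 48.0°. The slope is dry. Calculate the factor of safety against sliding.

Resolving the block weight along and normal to the plane and applying the Mohr–Coulomb strength on the joint:
N' = W cosα = 568·cos50.8° = 359.0 kN/m
Driving force T = W sinα = 568·sin50.8° = 440.2 kN/m
Resisting force R = c_j·L + N'·tanφ_j = 41·10.7 + 359.0·tan48.0° = 438.7 + 398.7 = 837.4 kN/m
FS = R / T = 837.4 / 440.2 = 1.902

FS = 1.90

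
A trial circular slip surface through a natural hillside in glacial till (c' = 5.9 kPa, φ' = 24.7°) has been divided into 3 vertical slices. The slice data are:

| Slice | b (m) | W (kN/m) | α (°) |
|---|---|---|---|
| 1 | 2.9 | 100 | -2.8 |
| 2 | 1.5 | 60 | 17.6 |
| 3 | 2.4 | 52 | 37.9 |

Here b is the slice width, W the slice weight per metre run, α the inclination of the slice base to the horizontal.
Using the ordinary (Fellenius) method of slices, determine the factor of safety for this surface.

Ordinary method of slices: FS = Σ[c'·Δl_i + (W_i cosα_i)·tanφ'] / Σ W_i sinα_i, with Δl_i = b_i / cosα_i.
Slice 1: Δl = 2.9/cos(-2.8°) = 2.903 m; N'_1 = 100·cos(-2.8°) = 99.9; c'Δl = 17.13; W sinα = -4.9
Slice 2: Δl = 1.5/cos17.6° = 1.574 m; N'_2 = 60·cos17.6° = 57.2; c'Δl = 9.28; W sinα = 18.1
Slice 3: Δl = 2.4/cos37.9° = 3.042 m; N'_3 = 52·cos37.9° = 41.0; c'Δl = 17.94; W sinα = 31.9
Σc'Δl = 44.4 kN/m; ΣN' = 198.1 kN/m; ΣW sinα = 45.2 kN/m
Resisting = 44.4 + 198.1·tan24.7° = 44.4 + 91.1 = 135.5 kN/m
FS = 135.5 / 45.2 = 2.997

FS = 3.00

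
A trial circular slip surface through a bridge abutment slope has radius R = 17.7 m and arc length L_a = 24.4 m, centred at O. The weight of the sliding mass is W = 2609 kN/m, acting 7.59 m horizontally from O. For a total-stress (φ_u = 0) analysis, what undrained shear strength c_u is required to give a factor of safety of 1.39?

FS = c_u·L_a·R / (W·d), so c_u = FS·W·d / (L_a·R).
c_u = 1.39·2609·7.59 / (24.40·17.7) = 27525.2 / 431.88 = 63.73 kPa

c_u = 63.7 kPa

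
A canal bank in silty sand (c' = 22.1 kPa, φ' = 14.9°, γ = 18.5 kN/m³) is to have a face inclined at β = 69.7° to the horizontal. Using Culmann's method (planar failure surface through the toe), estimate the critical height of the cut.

Culmann's analysis gives the critical failure plane at α_cr = (β + φ')/2 = (69.7 + 14.9)/2 = 42.3°, and the critical height
H_c = (4c'/γ) · sinβ cosφ' / [1 − cos(β − φ')]
    = (4·22.1/18.5) · sin69.7°·cos14.9° / [1 − cos(54.8°)]
    = 4.778 · 0.9379·0.9664 / [1 − 0.5764]
    = 4.778 · 0.9064 / 0.4236
    = 10.22 m

H_c = 10.22 m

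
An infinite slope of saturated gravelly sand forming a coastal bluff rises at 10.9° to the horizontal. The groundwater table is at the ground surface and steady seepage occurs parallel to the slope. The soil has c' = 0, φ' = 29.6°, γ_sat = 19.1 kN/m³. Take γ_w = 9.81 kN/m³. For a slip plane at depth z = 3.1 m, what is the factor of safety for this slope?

With seepage parallel to the slope and the water table at the surface, the effective normal stress on the slip plane uses the buoyant unit weight γ' = γ_sat − γ_w while the driving shear stress uses γ_sat:
FS = [c' + γ' z cos²β tanφ'] / [γ_sat z sinβ cosβ]
(For c' = 0 this reduces to FS = (γ'/γ_sat)·tanφ'/tanβ.)
γ' = 19.1 − 9.81 = 9.29 kN/m³
Numerator = 0.0 + 9.29·3.1·cos²10.9°·tan29.6° = 0.0 + 9.29·3.1·0.9642·0.5681 = 15.775 kPa
Denominator = 19.1·3.1·sin10.9°·cos10.9° = 19.1·3.1·0.1891·0.9820 = 10.994 kPa
FS = 15.775 / 10.994 = 1.435

FS = 1.43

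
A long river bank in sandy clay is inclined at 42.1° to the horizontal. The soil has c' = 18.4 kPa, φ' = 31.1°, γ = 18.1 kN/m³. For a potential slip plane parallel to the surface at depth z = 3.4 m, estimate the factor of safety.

FS = 1.27

For an infinite slope with a slip plane parallel to the surface (no pore pressure): FS = [c' + γz cos²β tanφ'] / [γz sinβ cosβ].
γz = 18.1·3.4 = 61.54 kN/m²
Numerator = 18.4 + 61.54·cos²42.1°·tan31.1° = 18.4 + 61.54·0.5505·0.6032 = 38.837 kPa
Denominator = 61.54·sin42.1°·cos42.1° = 61.54·0.6704·0.7420 = 30.612 kPa
FS = 38.837 / 30.612 = 1.269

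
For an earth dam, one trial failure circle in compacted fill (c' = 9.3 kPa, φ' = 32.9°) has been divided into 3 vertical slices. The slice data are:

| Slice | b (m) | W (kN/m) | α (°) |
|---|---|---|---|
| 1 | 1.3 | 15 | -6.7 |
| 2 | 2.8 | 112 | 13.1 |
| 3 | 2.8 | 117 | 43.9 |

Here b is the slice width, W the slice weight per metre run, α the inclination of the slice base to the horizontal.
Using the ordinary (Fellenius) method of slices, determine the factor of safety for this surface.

FS = 2.00

Ordinary method of slices: FS = Σ[c'·Δl_i + (W_i cosα_i)·tanφ'] / Σ W_i sinα_i, with Δl_i = b_i / cosα_i.
Slice 1: Δl = 1.3/cos(-6.7°) = 1.309 m; N'_1 = 15·cos(-6.7°) = 14.9; c'Δl = 12.17; W sinα = -1.8
Slice 2: Δl = 2.8/cos13.1° = 2.875 m; N'_2 = 112·cos13.1° = 109.1; c'Δl = 26.74; W sinα = 25.4
Slice 3: Δl = 2.8/cos43.9° = 3.886 m; N'_3 = 117·cos43.9° = 84.3; c'Δl = 36.14; W sinα = 81.1
Σc'Δl = 75.0 kN/m; ΣN' = 208.3 kN/m; ΣW sinα = 104.8 kN/m
Resisting = 75.0 + 208.3·tan32.9° = 75.0 + 134.7 = 209.8 kN/m
FS = 209.8 / 104.8 = 2.003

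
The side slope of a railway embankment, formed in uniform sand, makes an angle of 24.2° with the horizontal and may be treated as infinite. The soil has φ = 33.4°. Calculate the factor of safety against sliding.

FS = 1.47

For a dry cohesionless infinite slope the factor of safety is FS = tanφ / tanβ.
FS = tan33.4° / tan24.2° = 0.6594 / 0.4494 = 1.467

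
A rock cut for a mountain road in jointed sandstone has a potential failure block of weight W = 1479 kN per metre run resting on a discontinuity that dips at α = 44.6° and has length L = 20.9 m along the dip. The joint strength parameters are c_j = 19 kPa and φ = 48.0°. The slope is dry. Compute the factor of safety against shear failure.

FS = 1.51

Resolving the block weight along and normal to the plane and applying the Mohr–Coulomb strength on the joint:
N' = W cosα = 1479·cos44.6° = 1053.1 kN/m
Driving force T = W sinα = 1479·sin44.6° = 1038.5 kN/m
Resisting force R = c_j·L + N'·tanφ = 19·20.9 + 1053.1·tan48.0° = 397.1 + 1169.6 = 1566.7 kN/m
FS = R / T = 1566.7 / 1038.5 = 1.509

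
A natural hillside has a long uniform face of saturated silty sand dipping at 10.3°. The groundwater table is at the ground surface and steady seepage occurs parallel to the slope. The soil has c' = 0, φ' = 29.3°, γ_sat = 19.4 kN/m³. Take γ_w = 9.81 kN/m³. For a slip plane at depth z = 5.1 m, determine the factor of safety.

With seepage parallel to the slope and the water table at the surface, the effective normal stress on the slip plane uses the buoyant unit weight γ' = γ_sat − γ_w while the driving shear stress uses γ_sat:
FS = [c' + γ' z cos²β tanφ'] / [γ_sat z sinβ cosβ]
(For c' = 0 this reduces to FS = (γ'/γ_sat)·tanφ'/tanβ.)
γ' = 19.4 − 9.81 = 9.59 kN/m³
Numerator = 0.0 + 9.59·5.1·cos²10.3°·tan29.3° = 0.0 + 9.59·5.1·0.9680·0.5612 = 26.569 kPa
Denominator = 19.4·5.1·sin10.3°·cos10.3° = 19.4·5.1·0.1788·0.9839 = 17.406 kPa
FS = 26.569 / 17.406 = 1.526

FS = 1.53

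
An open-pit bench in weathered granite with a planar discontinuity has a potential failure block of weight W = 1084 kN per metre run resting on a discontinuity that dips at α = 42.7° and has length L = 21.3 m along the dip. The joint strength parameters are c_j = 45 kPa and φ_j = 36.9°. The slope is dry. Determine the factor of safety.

Resolving the block weight along and normal to the plane and applying the Mohr–Coulomb strength on the joint:
N' = W cosα = 1084·cos42.7° = 796.6 kN/m
Driving force T = W sinα = 1084·sin42.7° = 735.1 kN/m
Resisting force R = c_j·L + N'·tanφ_j = 45·21.3 + 796.6·tan36.9° = 958.5 + 598.1 = 1556.6 kN/m
FS = R / T = 1556.6 / 735.1 = 2.118

FS = 2.12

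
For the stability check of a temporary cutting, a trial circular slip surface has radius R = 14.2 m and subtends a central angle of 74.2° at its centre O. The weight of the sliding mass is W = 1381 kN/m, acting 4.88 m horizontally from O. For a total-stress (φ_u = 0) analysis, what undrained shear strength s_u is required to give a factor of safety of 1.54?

FS = s_u·L_a·R / (W·d), so s_u = FS·W·d / (L_a·R).
Arc length L_a = R·θ = 14.2·(74.2°·π/180) = 14.2·1.2950 = 18.39 m
s_u = 1.54·1381·4.88 / (18.39·14.2) = 10378.5 / 261.13 = 39.74 kPa

s_u = 39.7 kPa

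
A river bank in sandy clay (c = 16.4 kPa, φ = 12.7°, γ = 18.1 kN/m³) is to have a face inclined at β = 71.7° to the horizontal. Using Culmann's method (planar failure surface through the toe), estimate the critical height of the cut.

Culmann's analysis gives the critical failure plane at α_cr = (β + φ)/2 = (71.7 + 12.7)/2 = 42.2°, and the critical height
H_c = (4c/γ) · sinβ cosφ / [1 − cos(β − φ)]
    = (4·16.4/18.1) · sin71.7°·cos12.7° / [1 − cos(59.0°)]
    = 3.624 · 0.9494·0.9755 / [1 − 0.5150]
    = 3.624 · 0.9262 / 0.4850
    = 6.92 m

H_c = 6.92 m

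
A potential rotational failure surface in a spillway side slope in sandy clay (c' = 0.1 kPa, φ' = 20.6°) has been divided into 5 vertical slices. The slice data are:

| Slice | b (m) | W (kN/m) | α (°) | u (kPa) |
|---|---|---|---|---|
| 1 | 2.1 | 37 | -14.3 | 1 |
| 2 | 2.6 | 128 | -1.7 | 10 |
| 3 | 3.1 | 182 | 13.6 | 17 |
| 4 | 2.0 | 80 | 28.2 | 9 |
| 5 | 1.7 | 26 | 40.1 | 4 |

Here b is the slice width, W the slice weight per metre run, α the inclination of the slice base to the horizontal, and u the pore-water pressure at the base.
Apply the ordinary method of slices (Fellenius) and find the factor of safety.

Ordinary method of slices: FS = Σ[c'·Δl_i + (W_i cosα_i − u_i·Δl_i)·tanφ'] / Σ W_i sinα_i, with Δl_i = b_i / cosα_i.
Slice 1: Δl = 2.1/cos(-14.3°) = 2.167 m; N'_1 = 37·cos(-14.3°) − 1·2.167 = 33.7; c'Δl = 0.22; W sinα = -9.1
Slice 2: Δl = 2.6/cos(-1.7°) = 2.601 m; N'_2 = 128·cos(-1.7°) − 10·2.601 = 101.9; c'Δl = 0.26; W sinα = -3.8
Slice 3: Δl = 3.1/cos13.6° = 3.189 m; N'_3 = 182·cos13.6° − 17·3.189 = 122.7; c'Δl = 0.32; W sinα = 42.8
Slice 4: Δl = 2.0/cos28.2° = 2.269 m; N'_4 = 80·cos28.2° − 9·2.269 = 50.1; c'Δl = 0.23; W sinα = 37.8
Slice 5: Δl = 1.7/cos40.1° = 2.222 m; N'_5 = 26·cos40.1° − 4·2.222 = 11.0; c'Δl = 0.22; W sinα = 16.7
Σc'Δl = 1.2 kN/m; ΣN' = 319.4 kN/m; ΣW sinα = 84.4 kN/m
Resisting = 1.2 + 319.4·tan20.6° = 1.2 + 120.0 = 121.3 kN/m
FS = 121.3 / 84.4 = 1.437

FS = 1.44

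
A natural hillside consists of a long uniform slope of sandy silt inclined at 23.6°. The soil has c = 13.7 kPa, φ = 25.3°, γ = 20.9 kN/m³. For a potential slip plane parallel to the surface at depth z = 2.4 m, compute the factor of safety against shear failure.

FS = 1.83

For an infinite slope with a slip plane parallel to the surface (no pore pressure): FS = [c + γz cos²β tanφ] / [γz sinβ cosβ].
γz = 20.9·2.4 = 50.16 kN/m²
Numerator = 13.7 + 50.16·cos²23.6°·tan25.3° = 13.7 + 50.16·0.8397·0.4727 = 33.610 kPa
Denominator = 50.16·sin23.6°·cos23.6° = 50.16·0.4003·0.9164 = 18.402 kPa
FS = 33.610 / 18.402 = 1.826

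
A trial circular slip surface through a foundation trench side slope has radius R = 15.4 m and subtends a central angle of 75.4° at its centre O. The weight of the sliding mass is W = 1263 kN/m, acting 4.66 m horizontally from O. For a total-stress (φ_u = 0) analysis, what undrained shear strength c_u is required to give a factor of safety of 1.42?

c_u = 26.8 kPa

FS = c_u·L_a·R / (W·d), so c_u = FS·W·d / (L_a·R).
Arc length L_a = R·θ = 15.4·(75.4°·π/180) = 15.4·1.3160 = 20.27 m
c_u = 1.42·1263·4.66 / (20.27·15.4) = 8357.5 / 312.10 = 26.78 kPa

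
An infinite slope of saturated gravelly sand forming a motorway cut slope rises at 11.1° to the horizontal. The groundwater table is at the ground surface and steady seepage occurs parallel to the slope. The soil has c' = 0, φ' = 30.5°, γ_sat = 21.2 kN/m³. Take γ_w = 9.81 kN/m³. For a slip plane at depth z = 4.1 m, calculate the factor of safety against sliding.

With seepage parallel to the slope and the water table at the surface, the effective normal stress on the slip plane uses the buoyant unit weight γ' = γ_sat − γ_w while the driving shear stress uses γ_sat:
FS = [c' + γ' z cos²β tanφ'] / [γ_sat z sinβ cosβ]
(For c' = 0 this reduces to FS = (γ'/γ_sat)·tanφ'/tanβ.)
γ' = 21.2 − 9.81 = 11.39 kN/m³
Numerator = 0.0 + 11.39·4.1·cos²11.1°·tan30.5° = 0.0 + 11.39·4.1·0.9629·0.5890 = 26.488 kPa
Denominator = 21.2·4.1·sin11.1°·cos11.1° = 21.2·4.1·0.1925·0.9813 = 16.421 kPa
FS = 26.488 / 16.421 = 1.613

FS = 1.61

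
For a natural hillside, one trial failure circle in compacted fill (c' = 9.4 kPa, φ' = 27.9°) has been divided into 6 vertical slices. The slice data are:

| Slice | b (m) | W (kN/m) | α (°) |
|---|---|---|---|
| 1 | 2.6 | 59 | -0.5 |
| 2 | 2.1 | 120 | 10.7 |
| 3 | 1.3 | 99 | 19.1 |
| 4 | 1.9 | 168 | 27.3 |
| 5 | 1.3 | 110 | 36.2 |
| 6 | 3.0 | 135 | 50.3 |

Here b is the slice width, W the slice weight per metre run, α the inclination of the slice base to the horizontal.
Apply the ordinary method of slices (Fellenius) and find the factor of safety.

FS = 1.51

Ordinary method of slices: FS = Σ[c'·Δl_i + (W_i cosα_i)·tanφ'] / Σ W_i sinα_i, with Δl_i = b_i / cosα_i.
Slice 1: Δl = 2.6/cos(-0.5°) = 2.600 m; N'_1 = 59·cos(-0.5°) = 59.0; c'Δl = 24.44; W sinα = -0.5
Slice 2: Δl = 2.1/cos10.7° = 2.137 m; N'_2 = 120·cos10.7° = 117.9; c'Δl = 20.09; W sinα = 22.3
Slice 3: Δl = 1.3/cos19.1° = 1.376 m; N'_3 = 99·cos19.1° = 93.5; c'Δl = 12.93; W sinα = 32.4
Slice 4: Δl = 1.9/cos27.3° = 2.138 m; N'_4 = 168·cos27.3° = 149.3; c'Δl = 20.10; W sinα = 77.1
Slice 5: Δl = 1.3/cos36.2° = 1.611 m; N'_5 = 110·cos36.2° = 88.8; c'Δl = 15.14; W sinα = 65.0
Slice 6: Δl = 3.0/cos50.3° = 4.697 m; N'_6 = 135·cos50.3° = 86.2; c'Δl = 44.15; W sinα = 103.9
Σc'Δl = 136.9 kN/m; ΣN' = 594.7 kN/m; ΣW sinα = 300.0 kN/m
Resisting = 136.9 + 594.7·tan27.9° = 136.9 + 314.9 = 451.8 kN/m
FS = 451.8 / 300.0 = 1.506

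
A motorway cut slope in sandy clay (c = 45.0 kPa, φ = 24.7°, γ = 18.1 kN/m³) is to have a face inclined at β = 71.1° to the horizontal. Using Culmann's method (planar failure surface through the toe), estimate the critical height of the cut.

H_c = 27.54 m

Culmann's analysis gives the critical failure plane at α_cr = (β + φ)/2 = (71.1 + 24.7)/2 = 47.9°, and the critical height
H_c = (4c/γ) · sinβ cosφ / [1 − cos(β − φ)]
    = (4·45.0/18.1) · sin71.1°·cos24.7° / [1 − cos(46.4°)]
    = 9.945 · 0.9461·0.9085 / [1 − 0.6896]
    = 9.945 · 0.8595 / 0.3104
    = 27.54 m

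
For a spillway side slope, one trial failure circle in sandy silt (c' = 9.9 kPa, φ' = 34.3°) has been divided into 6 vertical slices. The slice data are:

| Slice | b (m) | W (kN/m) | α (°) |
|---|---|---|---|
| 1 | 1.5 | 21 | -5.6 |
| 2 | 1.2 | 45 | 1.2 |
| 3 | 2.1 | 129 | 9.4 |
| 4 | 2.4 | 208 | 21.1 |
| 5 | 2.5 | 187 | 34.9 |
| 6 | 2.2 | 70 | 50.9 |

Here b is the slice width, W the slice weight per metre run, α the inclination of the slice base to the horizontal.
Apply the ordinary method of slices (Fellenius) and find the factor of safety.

Ordinary method of slices: FS = Σ[c'·Δl_i + (W_i cosα_i)·tanφ'] / Σ W_i sinα_i, with Δl_i = b_i / cosα_i.
Slice 1: Δl = 1.5/cos(-5.6°) = 1.507 m; N'_1 = 21·cos(-5.6°) = 20.9; c'Δl = 14.92; W sinα = -2.0
Slice 2: Δl = 1.2/cos1.2° = 1.200 m; N'_2 = 45·cos1.2° = 45.0; c'Δl = 11.88; W sinα = 0.9
Slice 3: Δl = 2.1/cos9.4° = 2.129 m; N'_3 = 129·cos9.4° = 127.3; c'Δl = 21.07; W sinα = 21.1
Slice 4: Δl = 2.4/cos21.1° = 2.572 m; N'_4 = 208·cos21.1° = 194.1; c'Δl = 25.47; W sinα = 74.9
Slice 5: Δl = 2.5/cos34.9° = 3.048 m; N'_5 = 187·cos34.9° = 153.4; c'Δl = 30.18; W sinα = 107.0
Slice 6: Δl = 2.2/cos50.9° = 3.488 m; N'_6 = 70·cos50.9° = 44.1; c'Δl = 34.53; W sinα = 54.3
Σc'Δl = 138.1 kN/m; ΣN' = 584.7 kN/m; ΣW sinα = 256.2 kN/m
Resisting = 138.1 + 584.7·tan34.3° = 138.1 + 398.9 = 536.9 kN/m
FS = 536.9 / 256.2 = 2.096

FS = 2.10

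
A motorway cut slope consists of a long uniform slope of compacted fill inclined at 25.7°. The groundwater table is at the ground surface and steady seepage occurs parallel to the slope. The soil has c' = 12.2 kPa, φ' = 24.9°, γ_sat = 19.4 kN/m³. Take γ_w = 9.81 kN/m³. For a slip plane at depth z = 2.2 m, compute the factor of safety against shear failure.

FS = 1.21

With seepage parallel to the slope and the water table at the surface, the effective normal stress on the slip plane uses the buoyant unit weight γ' = γ_sat − γ_w while the driving shear stress uses γ_sat:
FS = [c' + γ' z cos²β tanφ'] / [γ_sat z sinβ cosβ]
γ' = 19.4 − 9.81 = 9.59 kN/m³
Numerator = 12.2 + 9.59·2.2·cos²25.7°·tan24.9° = 12.2 + 9.59·2.2·0.8119·0.4642 = 20.152 kPa
Denominator = 19.4·2.2·sin25.7°·cos25.7° = 19.4·2.2·0.4337·0.9011 = 16.678 kPa
FS = 20.152 / 16.678 = 1.208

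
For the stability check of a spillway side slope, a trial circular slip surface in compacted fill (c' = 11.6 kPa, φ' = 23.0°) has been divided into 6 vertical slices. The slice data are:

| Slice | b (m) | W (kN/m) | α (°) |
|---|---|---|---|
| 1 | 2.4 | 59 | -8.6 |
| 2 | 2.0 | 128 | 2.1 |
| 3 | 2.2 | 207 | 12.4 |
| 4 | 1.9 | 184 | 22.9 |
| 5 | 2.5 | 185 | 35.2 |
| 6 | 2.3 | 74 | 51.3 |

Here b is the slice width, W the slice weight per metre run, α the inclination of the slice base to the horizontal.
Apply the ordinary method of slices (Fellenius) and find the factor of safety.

FS = 1.81

Ordinary method of slices: FS = Σ[c'·Δl_i + (W_i cosα_i)·tanφ'] / Σ W_i sinα_i, with Δl_i = b_i / cosα_i.
Slice 1: Δl = 2.4/cos(-8.6°) = 2.427 m; N'_1 = 59·cos(-8.6°) = 58.3; c'Δl = 28.16; W sinα = -8.8
Slice 2: Δl = 2.0/cos2.1° = 2.001 m; N'_2 = 128·cos2.1° = 127.9; c'Δl = 23.22; W sinα = 4.7
Slice 3: Δl = 2.2/cos12.4° = 2.253 m; N'_3 = 207·cos12.4° = 202.2; c'Δl = 26.13; W sinα = 44.5
Slice 4: Δl = 1.9/cos22.9° = 2.063 m; N'_4 = 184·cos22.9° = 169.5; c'Δl = 23.93; W sinα = 71.6
Slice 5: Δl = 2.5/cos35.2° = 3.059 m; N'_5 = 185·cos35.2° = 151.2; c'Δl = 35.49; W sinα = 106.6
Slice 6: Δl = 2.3/cos51.3° = 3.679 m; N'_6 = 74·cos51.3° = 46.3; c'Δl = 42.67; W sinα = 57.8
Σc'Δl = 179.6 kN/m; ΣN' = 755.4 kN/m; ΣW sinα = 276.3 kN/m
Resisting = 179.6 + 755.4·tan23.0° = 179.6 + 320.6 = 500.2 kN/m
FS = 500.2 / 276.3 = 1.810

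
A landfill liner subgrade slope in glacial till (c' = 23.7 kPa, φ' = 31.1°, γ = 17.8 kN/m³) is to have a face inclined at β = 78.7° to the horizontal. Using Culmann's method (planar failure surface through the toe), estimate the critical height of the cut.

H_c = 13.73 m

Culmann's analysis gives the critical failure plane at α_cr = (β + φ')/2 = (78.7 + 31.1)/2 = 54.9°, and the critical height
H_c = (4c'/γ) · sinβ cosφ' / [1 − cos(β − φ')]
    = (4·23.7/17.8) · sin78.7°·cos31.1° / [1 − cos(47.6°)]
    = 5.326 · 0.9806·0.8563 / [1 − 0.6743]
    = 5.326 · 0.8397 / 0.3257
    = 13.73 m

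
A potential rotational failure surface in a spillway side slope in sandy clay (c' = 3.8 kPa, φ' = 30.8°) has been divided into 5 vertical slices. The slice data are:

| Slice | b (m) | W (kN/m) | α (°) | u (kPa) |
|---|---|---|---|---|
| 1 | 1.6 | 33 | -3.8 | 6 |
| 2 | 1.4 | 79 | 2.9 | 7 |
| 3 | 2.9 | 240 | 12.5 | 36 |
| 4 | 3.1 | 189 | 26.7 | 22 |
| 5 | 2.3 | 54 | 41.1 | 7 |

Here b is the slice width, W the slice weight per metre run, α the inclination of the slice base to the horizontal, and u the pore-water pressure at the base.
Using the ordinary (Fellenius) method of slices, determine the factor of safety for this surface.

Ordinary method of slices: FS = Σ[c'·Δl_i + (W_i cosα_i − u_i·Δl_i)·tanφ'] / Σ W_i sinα_i, with Δl_i = b_i / cosα_i.
Slice 1: Δl = 1.6/cos(-3.8°) = 1.604 m; N'_1 = 33·cos(-3.8°) − 6·1.604 = 23.3; c'Δl = 6.09; W sinα = -2.2
Slice 2: Δl = 1.4/cos2.9° = 1.402 m; N'_2 = 79·cos2.9° − 7·1.402 = 69.1; c'Δl = 5.33; W sinα = 4.0
Slice 3: Δl = 2.9/cos12.5° = 2.970 m; N'_3 = 240·cos12.5° − 36·2.970 = 127.4; c'Δl = 11.29; W sinα = 51.9
Slice 4: Δl = 3.1/cos26.7° = 3.470 m; N'_4 = 189·cos26.7° − 22·3.470 = 92.5; c'Δl = 13.19; W sinα = 84.9
Slice 5: Δl = 2.3/cos41.1° = 3.052 m; N'_5 = 54·cos41.1° − 7·3.052 = 19.3; c'Δl = 11.60; W sinα = 35.5
Σc'Δl = 47.5 kN/m; ΣN' = 331.6 kN/m; ΣW sinα = 174.2 kN/m
Resisting = 47.5 + 331.6·tan30.8° = 47.5 + 197.7 = 245.2 kN/m
FS = 245.2 / 174.2 = 1.408

FS = 1.41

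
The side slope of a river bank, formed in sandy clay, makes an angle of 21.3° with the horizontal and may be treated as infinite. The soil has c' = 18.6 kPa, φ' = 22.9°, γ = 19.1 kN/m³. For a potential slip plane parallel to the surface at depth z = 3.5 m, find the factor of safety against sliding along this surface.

For an infinite slope with a slip plane parallel to the surface (no pore pressure): FS = [c' + γz cos²β tanφ'] / [γz sinβ cosβ].
γz = 19.1·3.5 = 66.85 kN/m²
Numerator = 18.6 + 66.85·cos²21.3°·tan22.9° = 18.6 + 66.85·0.8680·0.4224 = 43.112 kPa
Denominator = 66.85·sin21.3°·cos21.3° = 66.85·0.3633·0.9317 = 22.625 kPa
FS = 43.112 / 22.625 = 1.906

FS = 1.91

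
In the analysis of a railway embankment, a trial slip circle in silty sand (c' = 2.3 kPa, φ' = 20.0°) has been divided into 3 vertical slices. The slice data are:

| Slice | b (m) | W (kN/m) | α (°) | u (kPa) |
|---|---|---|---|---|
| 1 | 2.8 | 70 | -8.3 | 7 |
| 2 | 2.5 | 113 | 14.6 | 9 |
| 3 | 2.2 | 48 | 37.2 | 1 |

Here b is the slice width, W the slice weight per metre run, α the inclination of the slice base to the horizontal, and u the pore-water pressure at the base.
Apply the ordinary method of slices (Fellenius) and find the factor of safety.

FS = 1.71

Ordinary method of slices: FS = Σ[c'·Δl_i + (W_i cosα_i − u_i·Δl_i)·tanφ'] / Σ W_i sinα_i, with Δl_i = b_i / cosα_i.
Slice 1: Δl = 2.8/cos(-8.3°) = 2.830 m; N'_1 = 70·cos(-8.3°) − 7·2.830 = 49.5; c'Δl = 6.51; W sinα = -10.1
Slice 2: Δl = 2.5/cos14.6° = 2.583 m; N'_2 = 113·cos14.6° − 9·2.583 = 86.1; c'Δl = 5.94; W sinα = 28.5
Slice 3: Δl = 2.2/cos37.2° = 2.762 m; N'_3 = 48·cos37.2° − 1·2.762 = 35.5; c'Δl = 6.35; W sinα = 29.0
Σc'Δl = 18.8 kN/m; ΣN' = 171.0 kN/m; ΣW sinα = 47.4 kN/m
Resisting = 18.8 + 171.0·tan20.0° = 18.8 + 62.3 = 81.1 kN/m
FS = 81.1 / 47.4 = 1.710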